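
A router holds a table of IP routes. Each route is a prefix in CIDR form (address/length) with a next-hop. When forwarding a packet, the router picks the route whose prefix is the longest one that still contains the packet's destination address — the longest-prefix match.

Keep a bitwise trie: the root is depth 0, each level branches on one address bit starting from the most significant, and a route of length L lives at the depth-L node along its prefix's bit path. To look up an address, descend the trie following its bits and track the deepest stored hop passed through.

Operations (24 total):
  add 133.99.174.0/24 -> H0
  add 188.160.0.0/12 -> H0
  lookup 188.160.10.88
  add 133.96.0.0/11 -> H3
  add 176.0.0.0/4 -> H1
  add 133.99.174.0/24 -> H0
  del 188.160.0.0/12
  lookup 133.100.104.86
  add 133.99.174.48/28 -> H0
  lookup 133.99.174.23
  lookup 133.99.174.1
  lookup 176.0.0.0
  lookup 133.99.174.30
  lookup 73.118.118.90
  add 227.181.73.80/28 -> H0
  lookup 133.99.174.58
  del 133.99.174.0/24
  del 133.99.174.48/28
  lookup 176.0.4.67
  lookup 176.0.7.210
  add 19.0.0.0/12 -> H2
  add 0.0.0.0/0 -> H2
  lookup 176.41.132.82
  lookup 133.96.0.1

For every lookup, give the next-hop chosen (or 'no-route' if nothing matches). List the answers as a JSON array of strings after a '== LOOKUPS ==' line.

Apply in order:
  + 133.99.174.0/24 (H0) depth=24
  + 188.160.0.0/12 (H0) depth=12
  Q 188.160.10.88: descend 101111001010 ; hops seen [H0] ; pick H0
  + 133.96.0.0/11 (H3) depth=11
  + 176.0.0.0/4 (H1) depth=4
  + 133.99.174.0/24 (H0) depth=24
  del 188.160.0.0/12 (clear depth 12)
  Q 133.100.104.86: descend 1000010101100 ; hops seen [H3] ; pick H3
  + 133.99.174.48/28 (H0) depth=28
  Q 133.99.174.23: descend 10000101011000111010111000 ; hops seen [H3,H0] ; pick H0
  Q 133.99.174.1: descend 10000101011000111010111000 ; hops seen [H3,H0] ; pick H0
  Q 176.0.0.0: descend 1011 ; hops seen [H1] ; pick H1
  Q 133.99.174.30: descend 10000101011000111010111000 ; hops seen [H3,H0] ; pick H0
  Q 73.118.118.90: descend ε ; hops seen [∅] ; pick no-route
  + 227.181.73.80/28 (H0) depth=28
  Q 133.99.174.58: descend 1000010101100011101011100011 ; hops seen [H3,H0,H0] ; pick H0
  del 133.99.174.0/24 (clear depth 24)
  del 133.99.174.48/28 (clear depth 28)
  Q 176.0.4.67: descend 1011 ; hops seen [H1] ; pick H1
  Q 176.0.7.210: descend 1011 ; hops seen [H1] ; pick H1
  + 19.0.0.0/12 (H2) depth=12
  + 0.0.0.0/0 (H2) depth=0
  Q 176.41.132.82: descend 1011 ; hops seen [H2,H1] ; pick H1
  Q 133.96.0.1: descend 10000101011000 ; hops seen [H2,H3] ; pick H3

== LOOKUPS ==
["H0","H3","H0","H0","H1","H0","no-route","H0","H1","H1","H1","H3"]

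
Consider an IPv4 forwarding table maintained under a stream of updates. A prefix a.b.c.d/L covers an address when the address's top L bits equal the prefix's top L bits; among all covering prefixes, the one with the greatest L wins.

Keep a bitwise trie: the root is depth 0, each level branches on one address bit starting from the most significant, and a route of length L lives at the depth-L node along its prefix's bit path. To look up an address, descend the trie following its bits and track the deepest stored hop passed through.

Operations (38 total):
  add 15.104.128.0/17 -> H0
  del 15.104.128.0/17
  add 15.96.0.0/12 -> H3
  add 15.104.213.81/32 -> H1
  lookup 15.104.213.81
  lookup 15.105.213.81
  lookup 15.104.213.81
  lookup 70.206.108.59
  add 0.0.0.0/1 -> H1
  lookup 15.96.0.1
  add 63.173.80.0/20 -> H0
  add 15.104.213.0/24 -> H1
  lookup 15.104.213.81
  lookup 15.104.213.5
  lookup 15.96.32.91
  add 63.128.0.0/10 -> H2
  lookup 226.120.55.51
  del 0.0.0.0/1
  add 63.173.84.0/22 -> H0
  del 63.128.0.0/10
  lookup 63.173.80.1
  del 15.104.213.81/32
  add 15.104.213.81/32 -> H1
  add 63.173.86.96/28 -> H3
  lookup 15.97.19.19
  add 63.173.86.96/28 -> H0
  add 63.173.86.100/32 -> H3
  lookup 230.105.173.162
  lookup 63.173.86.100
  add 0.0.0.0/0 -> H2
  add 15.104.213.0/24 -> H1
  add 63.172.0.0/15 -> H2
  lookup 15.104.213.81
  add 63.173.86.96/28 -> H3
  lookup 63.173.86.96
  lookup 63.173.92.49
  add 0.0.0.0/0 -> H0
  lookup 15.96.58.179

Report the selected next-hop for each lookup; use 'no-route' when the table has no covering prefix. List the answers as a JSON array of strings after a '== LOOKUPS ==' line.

Process each operation:
  + 15.104.128.0/17 (H0) depth=17
  - 15.104.128.0/17 clear@17
  + 15.96.0.0/12 (H3) depth=12
  + 15.104.213.81/32 (H1) depth=32
  Q 15.104.213.81: descend 00001111011010001101010101010001 ; hops seen [H3,H1] ; pick H1
  Q 15.105.213.81: descend 000011110110100 ; hops seen [H3] ; pick H3
  Q 15.104.213.81: descend 00001111011010001101010101010001 ; hops seen [H3,H1] ; pick H1
  Q 70.206.108.59: descend 0 ; hops seen [∅] ; pick no-route
  + 0.0.0.0/1 (H1) depth=1
  Q 15.96.0.1: descend 000011110110 ; hops seen [H1,H3] ; pick H3
  + 63.173.80.0/20 (H0) depth=20
  + 15.104.213.0/24 (H1) depth=24
  Q 15.104.213.81: descend 00001111011010001101010101010001 ; hops seen [H1,H3,H1,H1] ; pick H1
  Q 15.104.213.5: descend 0000111101101000110101010 ; hops seen [H1,H3,H1] ; pick H1
  Q 15.96.32.91: descend 000011110110 ; hops seen [H1,H3] ; pick H3
  + 63.128.0.0/10 (H2) depth=10
  Q 226.120.55.51: descend ε ; hops seen [∅] ; pick no-route
  - 0.0.0.0/1 clear@1
  + 63.173.84.0/22 (H0) depth=22
  - 63.128.0.0/10 clear@10
  Q 63.173.80.1: descend 001111111010110101010 ; hops seen [H0] ; pick H0
  - 15.104.213.81/32 clear@32
  + 15.104.213.81/32 (H1) depth=32
  + 63.173.86.96/28 (H3) depth=28
  Q 15.97.19.19: descend 000011110110 ; hops seen [H3] ; pick H3
  + 63.173.86.96/28 (H0) depth=28
  + 63.173.86.100/32 (H3) depth=32
  Q 230.105.173.162: descend ε ; hops seen [∅] ; pick no-route
  Q 63.173.86.100: descend 00111111101011010101011001100100 ; hops seen [H0,H0,H0,H3] ; pick H3
  + 0.0.0.0/0 (H2) depth=0
  + 15.104.213.0/24 (H1) depth=24
  + 63.172.0.0/15 (H2) depth=15
  Q 15.104.213.81: descend 00001111011010001101010101010001 ; hops seen [H2,H3,H1,H1] ; pick H1
  + 63.173.86.96/28 (H3) depth=28
  Q 63.173.86.96: descend 00111111101011010101011001100 ; hops seen [H2,H2,H0,H0,H3] ; pick H3
  Q 63.173.92.49: descend 00111111101011010101 ; hops seen [H2,H2,H0] ; pick H0
  + 0.0.0.0/0 (H0) depth=0
  Q 15.96.58.179: descend 000011110110 ; hops seen [H0,H3] ; pick H3

== LOOKUPS ==
["H1","H3","H1","no-route","H3","H1","H1","H3","no-route","H0","H3","no-route","H3","H1","H3","H0","H3"]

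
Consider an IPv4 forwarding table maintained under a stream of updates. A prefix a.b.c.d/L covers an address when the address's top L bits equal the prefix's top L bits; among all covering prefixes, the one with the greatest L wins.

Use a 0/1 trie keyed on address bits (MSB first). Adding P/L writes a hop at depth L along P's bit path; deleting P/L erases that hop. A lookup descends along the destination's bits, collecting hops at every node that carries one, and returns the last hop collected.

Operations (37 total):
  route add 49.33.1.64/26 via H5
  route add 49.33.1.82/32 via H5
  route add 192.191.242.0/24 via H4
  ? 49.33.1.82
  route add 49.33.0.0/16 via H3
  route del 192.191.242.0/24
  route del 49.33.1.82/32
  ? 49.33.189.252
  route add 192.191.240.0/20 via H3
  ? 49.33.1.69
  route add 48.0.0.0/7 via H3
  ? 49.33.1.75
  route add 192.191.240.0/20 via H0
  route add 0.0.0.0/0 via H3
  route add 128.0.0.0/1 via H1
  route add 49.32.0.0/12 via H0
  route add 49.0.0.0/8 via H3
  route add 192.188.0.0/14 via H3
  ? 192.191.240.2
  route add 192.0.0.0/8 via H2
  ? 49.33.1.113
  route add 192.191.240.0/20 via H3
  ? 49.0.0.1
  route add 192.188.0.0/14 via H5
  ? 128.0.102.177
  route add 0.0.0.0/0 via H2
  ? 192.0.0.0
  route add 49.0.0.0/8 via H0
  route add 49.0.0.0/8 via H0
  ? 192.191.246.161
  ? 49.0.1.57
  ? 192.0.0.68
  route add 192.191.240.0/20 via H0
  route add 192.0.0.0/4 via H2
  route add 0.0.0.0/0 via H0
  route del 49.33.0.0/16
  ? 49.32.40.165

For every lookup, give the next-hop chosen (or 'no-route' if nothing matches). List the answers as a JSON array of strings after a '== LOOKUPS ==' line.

Apply in order:
  add 49.33.1.64/26 -> H5 at depth 26
  add 49.33.1.82/32 -> H5 at depth 32
  add 192.191.242.0/24 -> H4 at depth 24
  ? 49.33.1.82  path d0:-→d1:-→d2:-→d3:-→d4:-→d5:-→d6:-→d7:-→d8:-→d9:-→d10:-→d11:-→d12:-→d13:-→d14:-→d15:-→d16:-→d17:-→d18:-→d19:-→d20:-→d21:-→d22:-→d23:-→d24:-→d25:-→d26:H5→d27:-→d28:-→d29:-→d30:-→d31:-→d32:H5  best=H5
  add 49.33.0.0/16 -> H3 at depth 16
  - 192.191.242.0/24 clear@24
  - 49.33.1.82/32 clear@32
  ? 49.33.189.252  path d0:-→d1:-→d2:-→d3:-→d4:-→d5:-→d6:-→d7:-→d8:-→d9:-→d10:-→d11:-→d12:-→d13:-→d14:-→d15:-→d16:H3  best=H3
  add 192.191.240.0/20 -> H3 at depth 20
  ? 49.33.1.69  path d0:-→d1:-→d2:-→d3:-→d4:-→d5:-→d6:-→d7:-→d8:-→d9:-→d10:-→d11:-→d12:-→d13:-→d14:-→d15:-→d16:H3→d17:-→d18:-→d19:-→d20:-→d21:-→d22:-→d23:-→d24:-→d25:-→d26:H5→d27:-  best=H5
  add 48.0.0.0/7 -> H3 at depth 7
  ? 49.33.1.75  path d0:-→d1:-→d2:-→d3:-→d4:-→d5:-→d6:-→d7:H3→d8:-→d9:-→d10:-→d11:-→d12:-→d13:-→d14:-→d15:-→d16:H3→d17:-→d18:-→d19:-→d20:-→d21:-→d22:-→d23:-→d24:-→d25:-→d26:H5→d27:-  best=H5
  add 192.191.240.0/20 -> H0 at depth 20
  add 0.0.0.0/0 -> H3 at depth 0
  add 128.0.0.0/1 -> H1 at depth 1
  add 49.32.0.0/12 -> H0 at depth 12
  add 49.0.0.0/8 -> H3 at depth 8
  add 192.188.0.0/14 -> H3 at depth 14
  ? 192.191.240.2  path d0:H3→d1:H1→d2:-→d3:-→d4:-→d5:-→d6:-→d7:-→d8:-→d9:-→d10:-→d11:-→d12:-→d13:-→d14:H3→d15:-→d16:-→d17:-→d18:-→d19:-→d20:H0→d21:-→d22:-  best=H0
  add 192.0.0.0/8 -> H2 at depth 8
  ? 49.33.1.113  path d0:H3→d1:-→d2:-→d3:-→d4:-→d5:-→d6:-→d7:H3→d8:H3→d9:-→d10:-→d11:-→d12:H0→d13:-→d14:-→d15:-→d16:H3→d17:-→d18:-→d19:-→d20:-→d21:-→d22:-→d23:-→d24:-→d25:-→d26:H5  best=H5
  add 192.191.240.0/20 -> H3 at depth 20
  ? 49.0.0.1  path d0:H3→d1:-→d2:-→d3:-→d4:-→d5:-→d6:-→d7:H3→d8:H3→d9:-→d10:-  best=H3
  add 192.188.0.0/14 -> H5 at depth 14
  ? 128.0.102.177  path d0:H3→d1:H1  best=H1
  add 0.0.0.0/0 -> H2 at depth 0
  ? 192.0.0.0  path d0:H2→d1:H1→d2:-→d3:-→d4:-→d5:-→d6:-→d7:-→d8:H2  best=H2
  add 49.0.0.0/8 -> H0 at depth 8
  add 49.0.0.0/8 -> H0 at depth 8
  ? 192.191.246.161  path d0:H2→d1:H1→d2:-→d3:-→d4:-→d5:-→d6:-→d7:-→d8:H2→d9:-→d10:-→d11:-→d12:-→d13:-→d14:H5→d15:-→d16:-→d17:-→d18:-→d19:-→d20:H3→d21:-  best=H3
  ? 49.0.1.57  path d0:H2→d1:-→d2:-→d3:-→d4:-→d5:-→d6:-→d7:H3→d8:H0→d9:-→d10:-  best=H0
  ? 192.0.0.68  path d0:H2→d1:H1→d2:-→d3:-→d4:-→d5:-→d6:-→d7:-→d8:H2  best=H2
  add 192.191.240.0/20 -> H0 at depth 20
  add 192.0.0.0/4 -> H2 at depth 4
  add 0.0.0.0/0 -> H0 at depth 0
  - 49.33.0.0/16 clear@16
  ? 49.32.40.165  path d0:H0→d1:-→d2:-→d3:-→d4:-→d5:-→d6:-→d7:H3→d8:H0→d9:-→d10:-→d11:-→d12:H0→d13:-→d14:-→d15:-  best=H0

== LOOKUPS ==
["H5","H3","H5","H5","H0","H5","H3","H1","H2","H3","H0","H2","H0"]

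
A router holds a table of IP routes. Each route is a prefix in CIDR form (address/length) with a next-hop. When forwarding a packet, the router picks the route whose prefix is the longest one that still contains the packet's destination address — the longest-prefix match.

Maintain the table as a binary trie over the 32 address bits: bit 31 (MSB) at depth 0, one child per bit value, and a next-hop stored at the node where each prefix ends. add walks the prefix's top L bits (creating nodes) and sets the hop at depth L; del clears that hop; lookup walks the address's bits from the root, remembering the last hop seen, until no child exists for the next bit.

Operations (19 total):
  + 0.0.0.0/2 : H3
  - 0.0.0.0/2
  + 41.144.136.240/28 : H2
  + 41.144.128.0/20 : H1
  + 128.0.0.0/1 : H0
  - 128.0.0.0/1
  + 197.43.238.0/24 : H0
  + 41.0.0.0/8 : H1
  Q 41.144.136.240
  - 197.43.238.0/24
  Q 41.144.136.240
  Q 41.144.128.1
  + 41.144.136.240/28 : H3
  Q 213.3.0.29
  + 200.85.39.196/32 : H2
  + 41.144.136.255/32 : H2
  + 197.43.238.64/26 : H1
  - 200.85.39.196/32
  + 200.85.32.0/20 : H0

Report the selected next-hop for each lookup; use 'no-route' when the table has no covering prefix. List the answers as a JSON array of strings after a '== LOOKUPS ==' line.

Apply in order:
  + 0.0.0.0/2 (H3) depth=2
  - 0.0.0.0/2 clear@2
  + 41.144.136.240/28 (H2) depth=28
  + 41.144.128.0/20 (H1) depth=20
  + 128.0.0.0/1 (H0) depth=1
  - 128.0.0.0/1 clear@1
  + 197.43.238.0/24 (H0) depth=24
  + 41.0.0.0/8 (H1) depth=8
  Q 41.144.136.240: descend 0010100110010000100010001111 ; hops seen [H1,H1,H2] ; pick H2
  - 197.43.238.0/24 clear@24
  Q 41.144.136.240: descend 0010100110010000100010001111 ; hops seen [H1,H1,H2] ; pick H2
  Q 41.144.128.1: descend 00101001100100001000 ; hops seen [H1,H1] ; pick H1
  + 41.144.136.240/28 (H3) depth=28
  Q 213.3.0.29: descend 110 ; hops seen [∅] ; pick no-route
  + 200.85.39.196/32 (H2) depth=32
  + 41.144.136.255/32 (H2) depth=32
  + 197.43.238.64/26 (H1) depth=26
  - 200.85.39.196/32 clear@32
  + 200.85.32.0/20 (H0) depth=20

== LOOKUPS ==
["H2","H2","H1","no-route"]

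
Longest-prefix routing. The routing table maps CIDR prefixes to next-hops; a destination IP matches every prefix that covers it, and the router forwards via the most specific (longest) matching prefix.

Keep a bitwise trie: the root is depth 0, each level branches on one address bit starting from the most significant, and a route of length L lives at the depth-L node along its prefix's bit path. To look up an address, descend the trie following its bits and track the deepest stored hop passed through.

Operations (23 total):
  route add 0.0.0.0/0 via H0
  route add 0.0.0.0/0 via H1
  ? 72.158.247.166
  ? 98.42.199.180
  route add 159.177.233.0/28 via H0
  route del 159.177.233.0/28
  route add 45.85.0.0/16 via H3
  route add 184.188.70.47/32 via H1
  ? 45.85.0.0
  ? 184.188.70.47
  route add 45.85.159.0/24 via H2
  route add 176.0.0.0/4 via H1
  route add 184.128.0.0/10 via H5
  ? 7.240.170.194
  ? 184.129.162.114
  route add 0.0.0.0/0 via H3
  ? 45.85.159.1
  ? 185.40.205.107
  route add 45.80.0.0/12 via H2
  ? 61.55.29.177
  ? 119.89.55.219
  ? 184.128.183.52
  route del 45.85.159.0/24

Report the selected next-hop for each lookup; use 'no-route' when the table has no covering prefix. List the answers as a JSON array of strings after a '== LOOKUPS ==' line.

Process each operation:
  add 0.0.0.0/0 -> H0 at depth 0
  add 0.0.0.0/0 -> H1 at depth 0
  lookup 72.158.247.166: bits ε walk d0:H1 -> H1
  lookup 98.42.199.180: bits ε walk d0:H1 -> H1
  add 159.177.233.0/28 -> H0 at depth 28
  - 159.177.233.0/28 clear@28
  add 45.85.0.0/16 -> H3 at depth 16
  add 184.188.70.47/32 -> H1 at depth 32
  lookup 45.85.0.0: bits 0010110101010101 walk d0:H1→d1:-→d2:-→d3:-→d4:-→d5:-→d6:-→d7:-→d8:-→d9:-→d10:-→d11:-→d12:-→d13:-→d14:-→d15:-→d16:H3 -> H3
  lookup 184.188.70.47: bits 10111000101111000100011000101111 walk d0:H1→d1:-→d2:-→d3:-→d4:-→d5:-→d6:-→d7:-→d8:-→d9:-→d10:-→d11:-→d12:-→d13:-→d14:-→d15:-→d16:-→d17:-→d18:-→d19:-→d20:-→d21:-→d22:-→d23:-→d24:-→d25:-→d26:-→d27:-→d28:-→d29:-→d30:-→d31:-→d32:H1 -> H1
  add 45.85.159.0/24 -> H2 at depth 24
  add 176.0.0.0/4 -> H1 at depth 4
  add 184.128.0.0/10 -> H5 at depth 10
  lookup 7.240.170.194: bits 00 walk d0:H1→d1:-→d2:- -> H1
  lookup 184.129.162.114: bits 1011100010 walk d0:H1→d1:-→d2:-→d3:-→d4:H1→d5:-→d6:-→d7:-→d8:-→d9:-→d10:H5 -> H5
  add 0.0.0.0/0 -> H3 at depth 0
  lookup 45.85.159.1: bits 001011010101010110011111 walk d0:H3→d1:-→d2:-→d3:-→d4:-→d5:-→d6:-→d7:-→d8:-→d9:-→d10:-→d11:-→d12:-→d13:-→d14:-→d15:-→d16:H3→d17:-→d18:-→d19:-→d20:-→d21:-→d22:-→d23:-→d24:H2 -> H2
  lookup 185.40.205.107: bits 1011100 walk d0:H3→d1:-→d2:-→d3:-→d4:H1→d5:-→d6:-→d7:- -> H1
  add 45.80.0.0/12 -> H2 at depth 12
  lookup 61.55.29.177: bits 001 walk d0:H3→d1:-→d2:-→d3:- -> H3
  lookup 119.89.55.219: bits 0 walk d0:H3→d1:- -> H3
  lookup 184.128.183.52: bits 1011100010 walk d0:H3→d1:-→d2:-→d3:-→d4:H1→d5:-→d6:-→d7:-→d8:-→d9:-→d10:H5 -> H5
  - 45.85.159.0/24 clear@24

== LOOKUPS ==
["H1","H1","H3","H1","H1","H5","H2","H1","H3","H3","H5"]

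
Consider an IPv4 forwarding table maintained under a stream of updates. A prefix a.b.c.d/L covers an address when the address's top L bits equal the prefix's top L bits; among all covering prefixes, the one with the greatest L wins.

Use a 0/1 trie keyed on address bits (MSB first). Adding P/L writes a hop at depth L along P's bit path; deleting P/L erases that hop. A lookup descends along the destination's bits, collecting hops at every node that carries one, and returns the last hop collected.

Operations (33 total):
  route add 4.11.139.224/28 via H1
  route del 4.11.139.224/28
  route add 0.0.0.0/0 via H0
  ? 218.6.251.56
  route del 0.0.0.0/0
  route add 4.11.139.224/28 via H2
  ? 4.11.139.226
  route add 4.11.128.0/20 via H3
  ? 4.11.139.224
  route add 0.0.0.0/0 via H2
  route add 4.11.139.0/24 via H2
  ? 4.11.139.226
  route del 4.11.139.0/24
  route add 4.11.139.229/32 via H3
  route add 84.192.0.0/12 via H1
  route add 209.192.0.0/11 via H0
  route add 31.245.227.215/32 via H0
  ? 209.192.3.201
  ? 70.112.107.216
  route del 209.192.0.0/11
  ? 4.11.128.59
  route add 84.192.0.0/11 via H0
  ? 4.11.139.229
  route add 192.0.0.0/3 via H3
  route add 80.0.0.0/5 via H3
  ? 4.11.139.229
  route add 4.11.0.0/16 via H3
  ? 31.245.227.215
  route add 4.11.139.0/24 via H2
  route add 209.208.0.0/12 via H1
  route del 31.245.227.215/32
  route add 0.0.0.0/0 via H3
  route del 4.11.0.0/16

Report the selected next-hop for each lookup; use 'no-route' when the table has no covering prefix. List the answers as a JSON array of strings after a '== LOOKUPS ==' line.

Trace:
  + 4.11.139.224/28 (H1) depth=28
  del 4.11.139.224/28 (clear depth 28)
  + 0.0.0.0/0 (H0) depth=0
  Q 218.6.251.56: descend ε ; hops seen [H0] ; pick H0
  del 0.0.0.0/0 (clear depth 0)
  + 4.11.139.224/28 (H2) depth=28
  Q 4.11.139.226: descend 0000010000001011100010111110 ; hops seen [H2] ; pick H2
  + 4.11.128.0/20 (H3) depth=20
  Q 4.11.139.224: descend 0000010000001011100010111110 ; hops seen [H3,H2] ; pick H2
  + 0.0.0.0/0 (H2) depth=0
  + 4.11.139.0/24 (H2) depth=24
  Q 4.11.139.226: descend 0000010000001011100010111110 ; hops seen [H2,H3,H2,H2] ; pick H2
  del 4.11.139.0/24 (clear depth 24)
  + 4.11.139.229/32 (H3) depth=32
  + 84.192.0.0/12 (H1) depth=12
  + 209.192.0.0/11 (H0) depth=11
  + 31.245.227.215/32 (H0) depth=32
  Q 209.192.3.201: descend 11010001110 ; hops seen [H2,H0] ; pick H0
  Q 70.112.107.216: descend 010 ; hops seen [H2] ; pick H2
  del 209.192.0.0/11 (clear depth 11)
  Q 4.11.128.59: descend 00000100000010111000 ; hops seen [H2,H3] ; pick H3
  + 84.192.0.0/11 (H0) depth=11
  Q 4.11.139.229: descend 00000100000010111000101111100101 ; hops seen [H2,H3,H2,H3] ; pick H3
  + 192.0.0.0/3 (H3) depth=3
  + 80.0.0.0/5 (H3) depth=5
  Q 4.11.139.229: descend 00000100000010111000101111100101 ; hops seen [H2,H3,H2,H3] ; pick H3
  + 4.11.0.0/16 (H3) depth=16
  Q 31.245.227.215: descend 00011111111101011110001111010111 ; hops seen [H2,H0] ; pick H0
  + 4.11.139.0/24 (H2) depth=24
  + 209.208.0.0/12 (H1) depth=12
  del 31.245.227.215/32 (clear depth 32)
  + 0.0.0.0/0 (H3) depth=0
  del 4.11.0.0/16 (clear depth 16)

== LOOKUPS ==
["H0","H2","H2","H2","H0","H2","H3","H3","H3","H0"]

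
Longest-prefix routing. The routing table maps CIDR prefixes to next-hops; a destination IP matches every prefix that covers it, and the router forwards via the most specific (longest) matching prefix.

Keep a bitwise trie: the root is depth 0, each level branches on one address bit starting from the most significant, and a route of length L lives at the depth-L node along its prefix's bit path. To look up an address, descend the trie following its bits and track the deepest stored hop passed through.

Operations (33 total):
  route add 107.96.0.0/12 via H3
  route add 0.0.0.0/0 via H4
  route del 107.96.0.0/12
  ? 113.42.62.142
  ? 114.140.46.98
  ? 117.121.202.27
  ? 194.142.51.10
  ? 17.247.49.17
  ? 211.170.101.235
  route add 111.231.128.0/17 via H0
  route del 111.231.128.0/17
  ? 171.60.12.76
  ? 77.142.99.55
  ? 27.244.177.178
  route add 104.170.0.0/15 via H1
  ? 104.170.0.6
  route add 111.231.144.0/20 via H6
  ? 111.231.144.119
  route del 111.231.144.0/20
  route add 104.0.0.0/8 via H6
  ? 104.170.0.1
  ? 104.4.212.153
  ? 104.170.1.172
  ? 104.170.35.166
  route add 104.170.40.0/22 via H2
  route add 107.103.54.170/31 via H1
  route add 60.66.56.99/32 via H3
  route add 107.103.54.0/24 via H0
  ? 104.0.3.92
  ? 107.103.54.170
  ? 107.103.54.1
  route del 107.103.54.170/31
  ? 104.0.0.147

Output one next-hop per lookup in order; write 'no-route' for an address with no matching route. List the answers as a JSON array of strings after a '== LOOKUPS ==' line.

Trace:
  add 107.96.0.0/12 -> H3 at depth 12
  add 0.0.0.0/0 -> H4 at depth 0
  del 107.96.0.0/12 (clear depth 12)
  ? 113.42.62.142  path d0:H4→d1:-→d2:-→d3:-  best=H4
  ? 114.140.46.98  path d0:H4→d1:-→d2:-→d3:-  best=H4
  ? 117.121.202.27  path d0:H4→d1:-→d2:-→d3:-  best=H4
  ? 194.142.51.10  path d0:H4  best=H4
  ? 17.247.49.17  path d0:H4→d1:-  best=H4
  ? 211.170.101.235  path d0:H4  best=H4
  add 111.231.128.0/17 -> H0 at depth 17
  del 111.231.128.0/17 (clear depth 17)
  ? 171.60.12.76  path d0:H4  best=H4
  ? 77.142.99.55  path d0:H4→d1:-→d2:-  best=H4
  ? 27.244.177.178  path d0:H4→d1:-  best=H4
  add 104.170.0.0/15 -> H1 at depth 15
  ? 104.170.0.6  path d0:H4→d1:-→d2:-→d3:-→d4:-→d5:-→d6:-→d7:-→d8:-→d9:-→d10:-→d11:-→d12:-→d13:-→d14:-→d15:H1  best=H1
  add 111.231.144.0/20 -> H6 at depth 20
  ? 111.231.144.119  path d0:H4→d1:-→d2:-→d3:-→d4:-→d5:-→d6:-→d7:-→d8:-→d9:-→d10:-→d11:-→d12:-→d13:-→d14:-→d15:-→d16:-→d17:-→d18:-→d19:-→d20:H6  best=H6
  del 111.231.144.0/20 (clear depth 20)
  add 104.0.0.0/8 -> H6 at depth 8
  ? 104.170.0.1  path d0:H4→d1:-→d2:-→d3:-→d4:-→d5:-→d6:-→d7:-→d8:H6→d9:-→d10:-→d11:-→d12:-→d13:-→d14:-→d15:H1  best=H1
  ? 104.4.212.153  path d0:H4→d1:-→d2:-→d3:-→d4:-→d5:-→d6:-→d7:-→d8:H6  best=H6
  ? 104.170.1.172  path d0:H4→d1:-→d2:-→d3:-→d4:-→d5:-→d6:-→d7:-→d8:H6→d9:-→d10:-→d11:-→d12:-→d13:-→d14:-→d15:H1  best=H1
  ? 104.170.35.166  path d0:H4→d1:-→d2:-→d3:-→d4:-→d5:-→d6:-→d7:-→d8:H6→d9:-→d10:-→d11:-→d12:-→d13:-→d14:-→d15:H1  best=H1
  add 104.170.40.0/22 -> H2 at depth 22
  add 107.103.54.170/31 -> H1 at depth 31
  add 60.66.56.99/32 -> H3 at depth 32
  add 107.103.54.0/24 -> H0 at depth 24
  ? 104.0.3.92  path d0:H4→d1:-→d2:-→d3:-→d4:-→d5:-→d6:-→d7:-→d8:H6  best=H6
  ? 107.103.54.170  path d0:H4→d1:-→d2:-→d3:-→d4:-→d5:-→d6:-→d7:-→d8:-→d9:-→d10:-→d11:-→d12:-→d13:-→d14:-→d15:-→d16:-→d17:-→d18:-→d19:-→d20:-→d21:-→d22:-→d23:-→d24:H0→d25:-→d26:-→d27:-→d28:-→d29:-→d30:-→d31:H1  best=H1
  ? 107.103.54.1  path d0:H4→d1:-→d2:-→d3:-→d4:-→d5:-→d6:-→d7:-→d8:-→d9:-→d10:-→d11:-→d12:-→d13:-→d14:-→d15:-→d16:-→d17:-→d18:-→d19:-→d20:-→d21:-→d22:-→d23:-→d24:H0  best=H0
  del 107.103.54.170/31 (clear depth 31)
  ? 104.0.0.147  path d0:H4→d1:-→d2:-→d3:-→d4:-→d5:-→d6:-→d7:-→d8:H6  best=H6

== LOOKUPS ==
["H4","H4","H4","H4","H4","H4","H4","H4","H4","H1","H6","H1","H6","H1","H1","H6","H1","H0","H6"]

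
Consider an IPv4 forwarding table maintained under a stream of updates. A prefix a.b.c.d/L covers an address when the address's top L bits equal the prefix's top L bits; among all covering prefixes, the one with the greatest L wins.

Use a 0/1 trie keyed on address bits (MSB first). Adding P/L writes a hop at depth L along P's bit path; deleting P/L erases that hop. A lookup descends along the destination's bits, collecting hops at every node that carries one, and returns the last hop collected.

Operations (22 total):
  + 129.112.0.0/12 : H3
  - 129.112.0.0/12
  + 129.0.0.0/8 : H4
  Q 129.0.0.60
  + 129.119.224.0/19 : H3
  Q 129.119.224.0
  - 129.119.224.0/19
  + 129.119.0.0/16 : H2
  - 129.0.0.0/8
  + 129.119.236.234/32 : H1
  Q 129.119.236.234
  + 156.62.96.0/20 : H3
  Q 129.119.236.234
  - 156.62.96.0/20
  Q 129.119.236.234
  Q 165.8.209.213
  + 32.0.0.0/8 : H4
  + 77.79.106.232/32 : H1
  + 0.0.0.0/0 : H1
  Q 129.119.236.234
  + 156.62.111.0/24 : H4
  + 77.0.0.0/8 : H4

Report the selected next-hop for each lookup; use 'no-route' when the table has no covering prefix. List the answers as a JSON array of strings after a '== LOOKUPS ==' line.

Process each operation:
  add 129.112.0.0/12 -> H3 at depth 12
  del 129.112.0.0/12 (clear depth 12)
  add 129.0.0.0/8 -> H4 at depth 8
  lookup 129.0.0.60: bits 100000010 walk d0:-→d1:-→d2:-→d3:-→d4:-→d5:-→d6:-→d7:-→d8:H4→d9:- -> H4
  add 129.119.224.0/19 -> H3 at depth 19
  lookup 129.119.224.0: bits 1000000101110111111 walk d0:-→d1:-→d2:-→d3:-→d4:-→d5:-→d6:-→d7:-→d8:H4→d9:-→d10:-→d11:-→d12:-→d13:-→d14:-→d15:-→d16:-→d17:-→d18:-→d19:H3 -> H3
  del 129.119.224.0/19 (clear depth 19)
  add 129.119.0.0/16 -> H2 at depth 16
  del 129.0.0.0/8 (clear depth 8)
  add 129.119.236.234/32 -> H1 at depth 32
  lookup 129.119.236.234: bits 10000001011101111110110011101010 walk d0:-→d1:-→d2:-→d3:-→d4:-→d5:-→d6:-→d7:-→d8:-→d9:-→d10:-→d11:-→d12:-→d13:-→d14:-→d15:-→d16:H2→d17:-→d18:-→d19:-→d20:-→d21:-→d22:-→d23:-→d24:-→d25:-→d26:-→d27:-→d28:-→d29:-→d30:-→d31:-→d32:H1 -> H1
  add 156.62.96.0/20 -> H3 at depth 20
  lookup 129.119.236.234: bits 10000001011101111110110011101010 walk d0:-→d1:-→d2:-→d3:-→d4:-→d5:-→d6:-→d7:-→d8:-→d9:-→d10:-→d11:-→d12:-→d13:-→d14:-→d15:-→d16:H2→d17:-→d18:-→d19:-→d20:-→d21:-→d22:-→d23:-→d24:-→d25:-→d26:-→d27:-→d28:-→d29:-→d30:-→d31:-→d32:H1 -> H1
  del 156.62.96.0/20 (clear depth 20)
  lookup 129.119.236.234: bits 10000001011101111110110011101010 walk d0:-→d1:-→d2:-→d3:-→d4:-→d5:-→d6:-→d7:-→d8:-→d9:-→d10:-→d11:-→d12:-→d13:-→d14:-→d15:-→d16:H2→d17:-→d18:-→d19:-→d20:-→d21:-→d22:-→d23:-→d24:-→d25:-→d26:-→d27:-→d28:-→d29:-→d30:-→d31:-→d32:H1 -> H1
  lookup 165.8.209.213: bits 10 walk d0:-→d1:-→d2:- -> no-route
  add 32.0.0.0/8 -> H4 at depth 8
  add 77.79.106.232/32 -> H1 at depth 32
  add 0.0.0.0/0 -> H1 at depth 0
  lookup 129.119.236.234: bits 10000001011101111110110011101010 walk d0:H1→d1:-→d2:-→d3:-→d4:-→d5:-→d6:-→d7:-→d8:-→d9:-→d10:-→d11:-→d12:-→d13:-→d14:-→d15:-→d16:H2→d17:-→d18:-→d19:-→d20:-→d21:-→d22:-→d23:-→d24:-→d25:-→d26:-→d27:-→d28:-→d29:-→d30:-→d31:-→d32:H1 -> H1
  add 156.62.111.0/24 -> H4 at depth 24
  add 77.0.0.0/8 -> H4 at depth 8

== LOOKUPS ==
["H4","H3","H1","H1","H1","no-route","H1"]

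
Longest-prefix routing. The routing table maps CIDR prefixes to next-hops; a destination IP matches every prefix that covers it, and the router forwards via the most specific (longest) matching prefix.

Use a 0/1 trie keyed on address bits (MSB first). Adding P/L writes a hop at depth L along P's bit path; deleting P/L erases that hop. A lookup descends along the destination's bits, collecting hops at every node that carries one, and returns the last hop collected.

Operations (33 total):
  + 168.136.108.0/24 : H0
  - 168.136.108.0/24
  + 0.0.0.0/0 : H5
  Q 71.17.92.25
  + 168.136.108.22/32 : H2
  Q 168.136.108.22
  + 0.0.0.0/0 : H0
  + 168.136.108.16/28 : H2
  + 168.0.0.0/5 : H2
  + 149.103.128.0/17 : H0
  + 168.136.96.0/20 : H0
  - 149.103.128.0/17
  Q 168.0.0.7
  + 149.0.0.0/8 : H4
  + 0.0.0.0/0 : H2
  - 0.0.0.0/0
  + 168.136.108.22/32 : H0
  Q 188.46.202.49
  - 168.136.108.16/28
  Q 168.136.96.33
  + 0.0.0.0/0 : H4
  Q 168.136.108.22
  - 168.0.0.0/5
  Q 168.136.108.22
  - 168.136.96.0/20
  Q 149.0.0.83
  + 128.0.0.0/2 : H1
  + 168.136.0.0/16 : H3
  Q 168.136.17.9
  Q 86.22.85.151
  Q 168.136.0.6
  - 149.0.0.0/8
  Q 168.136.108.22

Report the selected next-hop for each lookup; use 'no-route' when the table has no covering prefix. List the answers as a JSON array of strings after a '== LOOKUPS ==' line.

Trace:
  + 168.136.108.0/24 (H0) depth=24
  del 168.136.108.0/24 (clear depth 24)
  + 0.0.0.0/0 (H5) depth=0
  Q 71.17.92.25: descend ε ; hops seen [H5] ; pick H5
  + 168.136.108.22/32 (H2) depth=32
  Q 168.136.108.22: descend 10101000100010000110110000010110 ; hops seen [H5,H2] ; pick H2
  + 0.0.0.0/0 (H0) depth=0
  + 168.136.108.16/28 (H2) depth=28
  + 168.0.0.0/5 (H2) depth=5
  + 149.103.128.0/17 (H0) depth=17
  + 168.136.96.0/20 (H0) depth=20
  del 149.103.128.0/17 (clear depth 17)
  Q 168.0.0.7: descend 10101000 ; hops seen [H0,H2] ; pick H2
  + 149.0.0.0/8 (H4) depth=8
  + 0.0.0.0/0 (H2) depth=0
  del 0.0.0.0/0 (clear depth 0)
  + 168.136.108.22/32 (H0) depth=32
  Q 188.46.202.49: descend 101 ; hops seen [∅] ; pick no-route
  del 168.136.108.16/28 (clear depth 28)
  Q 168.136.96.33: descend 10101000100010000110 ; hops seen [H2,H0] ; pick H0
  + 0.0.0.0/0 (H4) depth=0
  Q 168.136.108.22: descend 10101000100010000110110000010110 ; hops seen [H4,H2,H0,H0] ; pick H0
  del 168.0.0.0/5 (clear depth 5)
  Q 168.136.108.22: descend 10101000100010000110110000010110 ; hops seen [H4,H0,H0] ; pick H0
  del 168.136.96.0/20 (clear depth 20)
  Q 149.0.0.83: descend 100101010 ; hops seen [H4,H4] ; pick H4
  + 128.0.0.0/2 (H1) depth=2
  + 168.136.0.0/16 (H3) depth=16
  Q 168.136.17.9: descend 10101000100010000 ; hops seen [H4,H1,H3] ; pick H3
  Q 86.22.85.151: descend ε ; hops seen [H4] ; pick H4
  Q 168.136.0.6: descend 10101000100010000 ; hops seen [H4,H1,H3] ; pick H3
  del 149.0.0.0/8 (clear depth 8)
  Q 168.136.108.22: descend 10101000100010000110110000010110 ; hops seen [H4,H1,H3,H0] ; pick H0

== LOOKUPS ==
["H5","H2","H2","no-route","H0","H0","H0","H4","H3","H4","H3","H0"]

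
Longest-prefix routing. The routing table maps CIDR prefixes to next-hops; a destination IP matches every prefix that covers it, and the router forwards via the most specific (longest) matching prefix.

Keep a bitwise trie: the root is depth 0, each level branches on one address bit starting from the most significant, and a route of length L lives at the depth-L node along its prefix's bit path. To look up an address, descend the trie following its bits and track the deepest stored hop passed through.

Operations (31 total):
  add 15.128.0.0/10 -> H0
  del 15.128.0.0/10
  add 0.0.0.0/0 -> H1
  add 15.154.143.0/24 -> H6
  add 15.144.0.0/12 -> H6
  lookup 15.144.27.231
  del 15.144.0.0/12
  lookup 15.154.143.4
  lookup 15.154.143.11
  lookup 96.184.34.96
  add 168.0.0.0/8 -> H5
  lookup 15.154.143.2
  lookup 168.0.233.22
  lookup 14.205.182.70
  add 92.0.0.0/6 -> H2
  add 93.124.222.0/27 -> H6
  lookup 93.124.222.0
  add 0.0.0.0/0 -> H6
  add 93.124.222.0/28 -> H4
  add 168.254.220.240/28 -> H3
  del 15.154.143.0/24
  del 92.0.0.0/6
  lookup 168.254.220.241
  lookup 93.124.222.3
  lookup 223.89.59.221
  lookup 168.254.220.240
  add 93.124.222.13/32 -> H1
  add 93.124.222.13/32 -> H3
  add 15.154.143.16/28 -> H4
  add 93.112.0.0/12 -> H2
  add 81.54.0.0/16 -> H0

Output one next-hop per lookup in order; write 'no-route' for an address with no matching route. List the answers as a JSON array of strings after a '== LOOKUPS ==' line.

Trace:
  + 15.128.0.0/10 (H0) depth=10
  del 15.128.0.0/10 (clear depth 10)
  + 0.0.0.0/0 (H1) depth=0
  + 15.154.143.0/24 (H6) depth=24
  + 15.144.0.0/12 (H6) depth=12
  Q 15.144.27.231: descend 000011111001 ; hops seen [H1,H6] ; pick H6
  del 15.144.0.0/12 (clear depth 12)
  Q 15.154.143.4: descend 000011111001101010001111 ; hops seen [H1,H6] ; pick H6
  Q 15.154.143.11: descend 000011111001101010001111 ; hops seen [H1,H6] ; pick H6
  Q 96.184.34.96: descend 0 ; hops seen [H1] ; pick H1
  + 168.0.0.0/8 (H5) depth=8
  Q 15.154.143.2: descend 000011111001101010001111 ; hops seen [H1,H6] ; pick H6
  Q 168.0.233.22: descend 10101000 ; hops seen [H1,H5] ; pick H5
  Q 14.205.182.70: descend 0000111 ; hops seen [H1] ; pick H1
  + 92.0.0.0/6 (H2) depth=6
  + 93.124.222.0/27 (H6) depth=27
  Q 93.124.222.0: descend 010111010111110011011110000 ; hops seen [H1,H2,H6] ; pick H6
  + 0.0.0.0/0 (H6) depth=0
  + 93.124.222.0/28 (H4) depth=28
  + 168.254.220.240/28 (H3) depth=28
  del 15.154.143.0/24 (clear depth 24)
  del 92.0.0.0/6 (clear depth 6)
  Q 168.254.220.241: descend 1010100011111110110111001111 ; hops seen [H6,H5,H3] ; pick H3
  Q 93.124.222.3: descend 0101110101111100110111100000 ; hops seen [H6,H6,H4] ; pick H4
  Q 223.89.59.221: descend 1 ; hops seen [H6] ; pick H6
  Q 168.254.220.240: descend 1010100011111110110111001111 ; hops seen [H6,H5,H3] ; pick H3
  + 93.124.222.13/32 (H1) depth=32
  + 93.124.222.13/32 (H3) depth=32
  + 15.154.143.16/28 (H4) depth=28
  + 93.112.0.0/12 (H2) depth=12
  + 81.54.0.0/16 (H0) depth=16

== LOOKUPS ==
["H6","H6","H6","H1","H6","H5","H1","H6","H3","H4","H6","H3"]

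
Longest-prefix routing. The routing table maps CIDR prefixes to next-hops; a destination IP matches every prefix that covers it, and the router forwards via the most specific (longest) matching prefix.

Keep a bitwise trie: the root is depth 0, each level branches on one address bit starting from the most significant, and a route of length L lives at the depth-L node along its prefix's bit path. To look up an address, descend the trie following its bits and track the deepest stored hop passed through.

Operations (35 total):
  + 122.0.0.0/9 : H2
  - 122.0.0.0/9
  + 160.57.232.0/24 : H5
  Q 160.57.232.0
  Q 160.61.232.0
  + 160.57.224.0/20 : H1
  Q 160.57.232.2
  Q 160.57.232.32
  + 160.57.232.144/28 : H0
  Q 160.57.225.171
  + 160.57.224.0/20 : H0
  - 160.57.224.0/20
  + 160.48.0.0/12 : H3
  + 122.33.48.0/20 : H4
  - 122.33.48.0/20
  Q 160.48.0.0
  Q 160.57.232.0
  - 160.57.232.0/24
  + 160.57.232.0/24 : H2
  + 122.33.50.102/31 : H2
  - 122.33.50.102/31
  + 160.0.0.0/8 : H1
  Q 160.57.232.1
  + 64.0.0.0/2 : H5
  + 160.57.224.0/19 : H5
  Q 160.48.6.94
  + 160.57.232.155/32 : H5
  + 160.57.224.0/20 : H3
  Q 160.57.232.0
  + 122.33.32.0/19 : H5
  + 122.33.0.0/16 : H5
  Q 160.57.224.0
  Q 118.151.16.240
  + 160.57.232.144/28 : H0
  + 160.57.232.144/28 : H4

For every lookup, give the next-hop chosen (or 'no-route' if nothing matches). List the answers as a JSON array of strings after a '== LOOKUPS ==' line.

Process each operation:
  + 122.0.0.0/9 (H2) depth=9
  - 122.0.0.0/9 clear@9
  + 160.57.232.0/24 (H5) depth=24
  ? 160.57.232.0  path d0:-→d1:-→d2:-→d3:-→d4:-→d5:-→d6:-→d7:-→d8:-→d9:-→d10:-→d11:-→d12:-→d13:-→d14:-→d15:-→d16:-→d17:-→d18:-→d19:-→d20:-→d21:-→d22:-→d23:-→d24:H5  best=H5
  ? 160.61.232.0  path d0:-→d1:-→d2:-→d3:-→d4:-→d5:-→d6:-→d7:-→d8:-→d9:-→d10:-→d11:-→d12:-→d13:-  best=no-route
  + 160.57.224.0/20 (H1) depth=20
  ? 160.57.232.2  path d0:-→d1:-→d2:-→d3:-→d4:-→d5:-→d6:-→d7:-→d8:-→d9:-→d10:-→d11:-→d12:-→d13:-→d14:-→d15:-→d16:-→d17:-→d18:-→d19:-→d20:H1→d21:-→d22:-→d23:-→d24:H5  best=H5
  ? 160.57.232.32  path d0:-→d1:-→d2:-→d3:-→d4:-→d5:-→d6:-→d7:-→d8:-→d9:-→d10:-→d11:-→d12:-→d13:-→d14:-→d15:-→d16:-→d17:-→d18:-→d19:-→d20:H1→d21:-→d22:-→d23:-→d24:H5  best=H5
  + 160.57.232.144/28 (H0) depth=28
  ? 160.57.225.171  path d0:-→d1:-→d2:-→d3:-→d4:-→d5:-→d6:-→d7:-→d8:-→d9:-→d10:-→d11:-→d12:-→d13:-→d14:-→d15:-→d16:-→d17:-→d18:-→d19:-→d20:H1  best=H1
  + 160.57.224.0/20 (H0) depth=20
  - 160.57.224.0/20 clear@20
  + 160.48.0.0/12 (H3) depth=12
  + 122.33.48.0/20 (H4) depth=20
  - 122.33.48.0/20 clear@20
  ? 160.48.0.0  path d0:-→d1:-→d2:-→d3:-→d4:-→d5:-→d6:-→d7:-→d8:-→d9:-→d10:-→d11:-→d12:H3  best=H3
  ? 160.57.232.0  path d0:-→d1:-→d2:-→d3:-→d4:-→d5:-→d6:-→d7:-→d8:-→d9:-→d10:-→d11:-→d12:H3→d13:-→d14:-→d15:-→d16:-→d17:-→d18:-→d19:-→d20:-→d21:-→d22:-→d23:-→d24:H5  best=H5
  - 160.57.232.0/24 clear@24
  + 160.57.232.0/24 (H2) depth=24
  + 122.33.50.102/31 (H2) depth=31
  - 122.33.50.102/31 clear@31
  + 160.0.0.0/8 (H1) depth=8
  ? 160.57.232.1  path d0:-→d1:-→d2:-→d3:-→d4:-→d5:-→d6:-→d7:-→d8:H1→d9:-→d10:-→d11:-→d12:H3→d13:-→d14:-→d15:-→d16:-→d17:-→d18:-→d19:-→d20:-→d21:-→d22:-→d23:-→d24:H2  best=H2
  + 64.0.0.0/2 (H5) depth=2
  + 160.57.224.0/19 (H5) depth=19
  ? 160.48.6.94  path d0:-→d1:-→d2:-→d3:-→d4:-→d5:-→d6:-→d7:-→d8:H1→d9:-→d10:-→d11:-→d12:H3  best=H3
  + 160.57.232.155/32 (H5) depth=32
  + 160.57.224.0/20 (H3) depth=20
  ? 160.57.232.0  path d0:-→d1:-→d2:-→d3:-→d4:-→d5:-→d6:-→d7:-→d8:H1→d9:-→d10:-→d11:-→d12:H3→d13:-→d14:-→d15:-→d16:-→d17:-→d18:-→d19:H5→d20:H3→d21:-→d22:-→d23:-→d24:H2  best=H2
  + 122.33.32.0/19 (H5) depth=19
  + 122.33.0.0/16 (H5) depth=16
  ? 160.57.224.0  path d0:-→d1:-→d2:-→d3:-→d4:-→d5:-→d6:-→d7:-→d8:H1→d9:-→d10:-→d11:-→d12:H3→d13:-→d14:-→d15:-→d16:-→d17:-→d18:-→d19:H5→d20:H3  best=H3
  ? 118.151.16.240  path d0:-→d1:-→d2:H5→d3:-→d4:-  best=H5
  + 160.57.232.144/28 (H0) depth=28
  + 160.57.232.144/28 (H4) depth=28

== LOOKUPS ==
["H5","no-route","H5","H5","H1","H3","H5","H2","H3","H2","H3","H5"]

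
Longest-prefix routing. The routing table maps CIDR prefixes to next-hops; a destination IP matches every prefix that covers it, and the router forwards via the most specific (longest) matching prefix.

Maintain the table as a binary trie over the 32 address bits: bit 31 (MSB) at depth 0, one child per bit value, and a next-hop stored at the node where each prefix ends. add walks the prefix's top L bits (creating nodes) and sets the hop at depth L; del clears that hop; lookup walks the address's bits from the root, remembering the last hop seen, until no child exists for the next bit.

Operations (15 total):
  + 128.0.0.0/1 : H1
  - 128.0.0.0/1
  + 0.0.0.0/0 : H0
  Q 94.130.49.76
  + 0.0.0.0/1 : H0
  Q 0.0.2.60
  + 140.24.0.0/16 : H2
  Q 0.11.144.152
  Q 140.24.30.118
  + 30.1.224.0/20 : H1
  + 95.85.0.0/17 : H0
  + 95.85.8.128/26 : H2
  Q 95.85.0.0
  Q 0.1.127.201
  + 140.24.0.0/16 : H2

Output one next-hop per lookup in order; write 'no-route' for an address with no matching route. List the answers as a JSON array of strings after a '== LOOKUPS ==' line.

Apply in order:
  add 128.0.0.0/1 -> H1 at depth 1
  del 128.0.0.0/1 (clear depth 1)
  add 0.0.0.0/0 -> H0 at depth 0
  Q 94.130.49.76: descend ε ; hops seen [H0] ; pick H0
  add 0.0.0.0/1 -> H0 at depth 1
  Q 0.0.2.60: descend 0 ; hops seen [H0,H0] ; pick H0
  add 140.24.0.0/16 -> H2 at depth 16
  Q 0.11.144.152: descend 0 ; hops seen [H0,H0] ; pick H0
  Q 140.24.30.118: descend 1000110000011000 ; hops seen [H0,H2] ; pick H2
  add 30.1.224.0/20 -> H1 at depth 20
  add 95.85.0.0/17 -> H0 at depth 17
  add 95.85.8.128/26 -> H2 at depth 26
  Q 95.85.0.0: descend 01011111010101010000 ; hops seen [H0,H0,H0] ; pick H0
  Q 0.1.127.201: descend 000 ; hops seen [H0,H0] ; pick H0
  add 140.24.0.0/16 -> H2 at depth 16

== LOOKUPS ==
["H0","H0","H0","H2","H0","H0"]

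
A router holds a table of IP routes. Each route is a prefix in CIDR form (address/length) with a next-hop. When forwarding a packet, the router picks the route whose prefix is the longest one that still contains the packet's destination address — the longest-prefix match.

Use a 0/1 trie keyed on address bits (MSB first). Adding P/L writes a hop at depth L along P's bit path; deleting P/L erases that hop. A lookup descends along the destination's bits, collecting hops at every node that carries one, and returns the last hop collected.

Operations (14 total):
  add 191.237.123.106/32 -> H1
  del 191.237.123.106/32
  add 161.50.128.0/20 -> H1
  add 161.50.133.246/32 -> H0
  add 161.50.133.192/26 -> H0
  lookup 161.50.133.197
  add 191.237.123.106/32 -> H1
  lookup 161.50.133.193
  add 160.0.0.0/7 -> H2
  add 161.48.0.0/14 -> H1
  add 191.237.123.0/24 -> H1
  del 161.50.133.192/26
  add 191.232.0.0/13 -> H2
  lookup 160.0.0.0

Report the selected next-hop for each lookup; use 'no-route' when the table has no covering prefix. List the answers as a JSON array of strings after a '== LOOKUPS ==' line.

Trace:
  add 191.237.123.106/32 -> H1 at depth 32
  - 191.237.123.106/32 clear@32
  add 161.50.128.0/20 -> H1 at depth 20
  add 161.50.133.246/32 -> H0 at depth 32
  add 161.50.133.192/26 -> H0 at depth 26
  lookup 161.50.133.197: bits 10100001001100101000010111 walk d0:-→d1:-→d2:-→d3:-→d4:-→d5:-→d6:-→d7:-→d8:-→d9:-→d10:-→d11:-→d12:-→d13:-→d14:-→d15:-→d16:-→d17:-→d18:-→d19:-→d20:H1→d21:-→d22:-→d23:-→d24:-→d25:-→d26:H0 -> H0
  add 191.237.123.106/32 -> H1 at depth 32
  lookup 161.50.133.193: bits 10100001001100101000010111 walk d0:-→d1:-→d2:-→d3:-→d4:-→d5:-→d6:-→d7:-→d8:-→d9:-→d10:-→d11:-→d12:-→d13:-→d14:-→d15:-→d16:-→d17:-→d18:-→d19:-→d20:H1→d21:-→d22:-→d23:-→d24:-→d25:-→d26:H0 -> H0
  add 160.0.0.0/7 -> H2 at depth 7
  add 161.48.0.0/14 -> H1 at depth 14
  add 191.237.123.0/24 -> H1 at depth 24
  - 161.50.133.192/26 clear@26
  add 191.232.0.0/13 -> H2 at depth 13
  lookup 160.0.0.0: bits 1010000 walk d0:-→d1:-→d2:-→d3:-→d4:-→d5:-→d6:-→d7:H2 -> H2

== LOOKUPS ==
["H0","H0","H2"]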